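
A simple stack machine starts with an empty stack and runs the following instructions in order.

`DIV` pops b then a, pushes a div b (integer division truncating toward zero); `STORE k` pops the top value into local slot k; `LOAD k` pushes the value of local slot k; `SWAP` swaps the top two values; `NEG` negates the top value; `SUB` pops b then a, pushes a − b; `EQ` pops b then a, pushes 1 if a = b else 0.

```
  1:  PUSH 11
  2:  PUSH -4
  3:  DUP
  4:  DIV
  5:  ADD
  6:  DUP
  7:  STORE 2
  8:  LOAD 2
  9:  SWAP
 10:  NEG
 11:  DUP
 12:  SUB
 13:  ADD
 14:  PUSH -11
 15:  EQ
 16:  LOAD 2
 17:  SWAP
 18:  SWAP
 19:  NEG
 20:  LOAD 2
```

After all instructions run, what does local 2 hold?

PUSH 11   [11]
PUSH -4   [11, -4]
DUP       [11, -4, -4]
DIV       [11, 1]
ADD       [12]
DUP       [12, 12]
STORE 2   [12]
LOAD 2    [12, 12]
SWAP      [12, 12]
NEG       [12, -12]
DUP       [12, -12, -12]
SUB       [12, 0]
ADD       [12]
PUSH -11  [12, -11]
EQ        [0]
LOAD 2    [0, 12]
SWAP      [12, 0]
SWAP      [0, 12]
NEG       [0, -12]
LOAD 2    [0, -12, 12]

12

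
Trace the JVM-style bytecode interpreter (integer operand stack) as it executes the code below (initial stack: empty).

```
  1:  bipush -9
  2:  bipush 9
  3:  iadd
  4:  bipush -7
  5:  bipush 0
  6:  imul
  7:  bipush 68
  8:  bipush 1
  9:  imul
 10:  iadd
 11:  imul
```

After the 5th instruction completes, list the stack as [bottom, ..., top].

[0, -7, 0]

bipush -9 : [-9]
bipush 9  : [-9, 9]
iadd      : [0]
bipush -7 : [0, -7]
bipush 0  : [0, -7, 0]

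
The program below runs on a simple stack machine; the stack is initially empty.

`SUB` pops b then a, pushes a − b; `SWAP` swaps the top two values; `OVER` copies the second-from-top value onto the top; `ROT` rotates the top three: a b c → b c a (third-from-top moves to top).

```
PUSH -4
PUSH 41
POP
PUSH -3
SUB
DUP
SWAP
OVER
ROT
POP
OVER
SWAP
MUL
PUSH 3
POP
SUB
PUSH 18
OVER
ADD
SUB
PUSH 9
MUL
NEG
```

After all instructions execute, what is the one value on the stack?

162

PUSH -4 : -4
PUSH 41 : -4 41
POP     : -4
PUSH -3 : -4 -3
SUB     : -1
DUP     : -1 -1
SWAP    : -1 -1
OVER    : -1 -1 -1
ROT     : -1 -1 -1
POP     : -1 -1
OVER    : -1 -1 -1
SWAP    : -1 -1 -1
MUL     : -1 1
PUSH 3  : -1 1 3
POP     : -1 1
SUB     : -2
PUSH 18 : -2 18
OVER    : -2 18 -2
ADD     : -2 16
SUB     : -18
PUSH 9  : -18 9
MUL     : -162
NEG     : 162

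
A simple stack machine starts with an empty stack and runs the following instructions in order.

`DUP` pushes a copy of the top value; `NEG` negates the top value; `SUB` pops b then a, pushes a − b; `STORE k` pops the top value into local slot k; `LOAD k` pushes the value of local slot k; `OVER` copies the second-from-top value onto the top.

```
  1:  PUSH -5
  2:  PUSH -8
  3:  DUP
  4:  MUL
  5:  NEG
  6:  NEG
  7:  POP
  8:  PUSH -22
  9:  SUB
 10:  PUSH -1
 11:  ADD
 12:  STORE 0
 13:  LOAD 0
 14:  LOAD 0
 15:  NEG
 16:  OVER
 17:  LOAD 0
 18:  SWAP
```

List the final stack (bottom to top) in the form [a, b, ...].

[16, -16, 16, 16]

PUSH -5  → [-5]
PUSH -8  → [-5, -8]
DUP      → [-5, -8, -8]
MUL      → [-5, 64]
NEG      → [-5, -64]
NEG      → [-5, 64]
POP      → [-5]
PUSH -22 → [-5, -22]
SUB      → [17]
PUSH -1  → [17, -1]
ADD      → [16]
STORE 0  → []
LOAD 0   → [16]
LOAD 0   → [16, 16]
NEG      → [16, -16]
OVER     → [16, -16, 16]
LOAD 0   → [16, -16, 16, 16]
SWAP     → [16, -16, 16, 16]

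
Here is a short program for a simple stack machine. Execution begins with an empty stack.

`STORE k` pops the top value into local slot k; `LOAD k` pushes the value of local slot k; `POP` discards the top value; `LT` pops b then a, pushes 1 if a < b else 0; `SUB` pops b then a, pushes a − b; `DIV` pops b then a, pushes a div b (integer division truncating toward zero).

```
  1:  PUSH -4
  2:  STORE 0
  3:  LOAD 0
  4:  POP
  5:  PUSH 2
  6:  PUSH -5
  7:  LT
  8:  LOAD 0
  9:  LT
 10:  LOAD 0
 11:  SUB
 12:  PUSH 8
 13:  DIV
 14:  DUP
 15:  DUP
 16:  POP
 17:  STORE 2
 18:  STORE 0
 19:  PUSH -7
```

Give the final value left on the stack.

PUSH -4 : [-4]
STORE 0 : []
LOAD 0  : [-4]
POP     : []
PUSH 2  : [2]
PUSH -5 : [2, -5]
LT      : [0]
LOAD 0  : [0, -4]
LT      : [0]
LOAD 0  : [0, -4]
SUB     : [4]
PUSH 8  : [4, 8]
DIV     : [0]
DUP     : [0, 0]
DUP     : [0, 0, 0]
POP     : [0, 0]
STORE 2 : [0]
STORE 0 : []
PUSH -7 : [-7]

-7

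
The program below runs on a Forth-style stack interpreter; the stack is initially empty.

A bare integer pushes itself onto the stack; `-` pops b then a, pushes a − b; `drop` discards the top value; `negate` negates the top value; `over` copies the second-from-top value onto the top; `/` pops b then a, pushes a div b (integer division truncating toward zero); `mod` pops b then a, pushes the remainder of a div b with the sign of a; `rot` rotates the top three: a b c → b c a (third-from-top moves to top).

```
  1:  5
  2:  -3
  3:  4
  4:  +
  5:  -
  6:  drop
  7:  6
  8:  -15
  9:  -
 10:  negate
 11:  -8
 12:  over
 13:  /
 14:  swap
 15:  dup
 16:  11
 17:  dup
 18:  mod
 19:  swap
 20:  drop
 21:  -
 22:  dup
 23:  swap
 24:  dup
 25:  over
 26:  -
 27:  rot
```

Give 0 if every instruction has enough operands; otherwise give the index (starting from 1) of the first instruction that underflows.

5      -> [5]
-3     -> [5, -3]
4      -> [5, -3, 4]
+      -> [5, 1]
-      -> [4]
drop   -> []
6      -> [6]
-15    -> [6, -15]
-      -> [21]
negate -> [-21]
-8     -> [-21, -8]
over   -> [-21, -8, -21]
/      -> [-21, 0]
swap   -> [0, -21]
dup    -> [0, -21, -21]
11     -> [0, -21, -21, 11]
dup    -> [0, -21, -21, 11, 11]
mod    -> [0, -21, -21, 0]
swap   -> [0, -21, 0, -21]
drop   -> [0, -21, 0]
-      -> [0, -21]
dup    -> [0, -21, -21]
swap   -> [0, -21, -21]
dup    -> [0, -21, -21, -21]
over   -> [0, -21, -21, -21, -21]
-      -> [0, -21, -21, 0]
rot    -> [0, -21, 0, -21]

0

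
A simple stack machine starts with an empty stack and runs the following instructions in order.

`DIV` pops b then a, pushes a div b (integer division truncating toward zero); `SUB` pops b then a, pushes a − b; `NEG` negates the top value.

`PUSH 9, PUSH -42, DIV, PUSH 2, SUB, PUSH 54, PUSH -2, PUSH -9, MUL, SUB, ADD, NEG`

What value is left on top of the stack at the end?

-34

PUSH 9   : 9
PUSH -42 : 9 -42
DIV      : 0
PUSH 2   : 0 2
SUB      : -2
PUSH 54  : -2 54
PUSH -2  : -2 54 -2
PUSH -9  : -2 54 -2 -9
MUL      : -2 54 18
SUB      : -2 36
ADD      : 34
NEG      : -34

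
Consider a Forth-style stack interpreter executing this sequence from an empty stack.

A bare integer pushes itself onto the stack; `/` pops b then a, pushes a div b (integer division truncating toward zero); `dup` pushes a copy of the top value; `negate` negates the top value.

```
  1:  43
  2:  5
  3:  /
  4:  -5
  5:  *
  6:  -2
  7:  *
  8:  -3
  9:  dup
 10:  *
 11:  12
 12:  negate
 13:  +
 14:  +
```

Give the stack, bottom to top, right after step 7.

43 -> 43
5  -> 43 5
/  -> 8
-5 -> 8 -5
*  -> -40
-2 -> -40 -2
*  -> 80

[80]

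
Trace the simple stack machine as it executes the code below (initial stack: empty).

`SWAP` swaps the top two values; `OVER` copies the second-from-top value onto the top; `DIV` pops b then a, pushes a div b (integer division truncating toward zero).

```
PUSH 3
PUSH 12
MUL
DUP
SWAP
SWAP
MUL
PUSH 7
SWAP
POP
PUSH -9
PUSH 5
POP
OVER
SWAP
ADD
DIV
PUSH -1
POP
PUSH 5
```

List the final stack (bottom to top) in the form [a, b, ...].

PUSH 3  → 3
PUSH 12 → 3 12
MUL     → 36
DUP     → 36 36
SWAP    → 36 36
SWAP    → 36 36
MUL     → 1296
PUSH 7  → 1296 7
SWAP    → 7 1296
POP     → 7
PUSH -9 → 7 -9
PUSH 5  → 7 -9 5
POP     → 7 -9
OVER    → 7 -9 7
SWAP    → 7 7 -9
ADD     → 7 -2
DIV     → -3
PUSH -1 → -3 -1
POP     → -3
PUSH 5  → -3 5

[-3, 5]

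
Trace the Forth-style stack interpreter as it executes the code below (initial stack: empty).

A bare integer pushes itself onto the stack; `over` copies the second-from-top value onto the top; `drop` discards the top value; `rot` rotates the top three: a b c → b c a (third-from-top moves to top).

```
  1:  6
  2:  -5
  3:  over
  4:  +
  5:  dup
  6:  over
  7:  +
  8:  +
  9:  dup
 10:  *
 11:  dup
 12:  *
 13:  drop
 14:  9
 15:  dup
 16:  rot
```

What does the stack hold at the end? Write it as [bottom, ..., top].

6     [6]
-5    [6, -5]
over  [6, -5, 6]
+     [6, 1]
dup   [6, 1, 1]
over  [6, 1, 1, 1]
+     [6, 1, 2]
+     [6, 3]
dup   [6, 3, 3]
*     [6, 9]
dup   [6, 9, 9]
*     [6, 81]
drop  [6]
9     [6, 9]
dup   [6, 9, 9]
rot   [9, 9, 6]

[9, 9, 6]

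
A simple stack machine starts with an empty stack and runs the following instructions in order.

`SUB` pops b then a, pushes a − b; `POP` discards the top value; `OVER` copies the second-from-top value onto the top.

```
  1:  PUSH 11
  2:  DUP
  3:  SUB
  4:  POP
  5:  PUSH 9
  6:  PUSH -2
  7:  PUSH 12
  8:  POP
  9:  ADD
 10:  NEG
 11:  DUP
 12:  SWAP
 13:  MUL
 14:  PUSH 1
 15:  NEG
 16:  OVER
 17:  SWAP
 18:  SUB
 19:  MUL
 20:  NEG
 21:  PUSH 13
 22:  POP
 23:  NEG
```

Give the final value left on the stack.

2450

PUSH 11 -> 11
DUP     -> 11 11
SUB     -> 0
POP     -> (empty)
PUSH 9  -> 9
PUSH -2 -> 9 -2
PUSH 12 -> 9 -2 12
POP     -> 9 -2
ADD     -> 7
NEG     -> -7
DUP     -> -7 -7
SWAP    -> -7 -7
MUL     -> 49
PUSH 1  -> 49 1
NEG     -> 49 -1
OVER    -> 49 -1 49
SWAP    -> 49 49 -1
SUB     -> 49 50
MUL     -> 2450
NEG     -> -2450
PUSH 13 -> -2450 13
POP     -> -2450
NEG     -> 2450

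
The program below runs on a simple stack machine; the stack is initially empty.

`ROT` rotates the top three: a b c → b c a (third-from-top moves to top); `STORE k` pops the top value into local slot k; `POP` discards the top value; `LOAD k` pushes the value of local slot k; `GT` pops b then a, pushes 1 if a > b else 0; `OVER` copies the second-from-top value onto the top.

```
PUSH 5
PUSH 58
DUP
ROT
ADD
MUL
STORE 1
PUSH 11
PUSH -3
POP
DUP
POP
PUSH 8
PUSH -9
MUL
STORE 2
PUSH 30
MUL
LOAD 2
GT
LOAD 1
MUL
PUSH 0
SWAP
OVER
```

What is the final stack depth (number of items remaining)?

3

PUSH 5   [5]
PUSH 58  [5, 58]
DUP      [5, 58, 58]
ROT      [58, 58, 5]
ADD      [58, 63]
MUL      [3654]
STORE 1  []
PUSH 11  [11]
PUSH -3  [11, -3]
POP      [11]
DUP      [11, 11]
POP      [11]
PUSH 8   [11, 8]
PUSH -9  [11, 8, -9]
MUL      [11, -72]
STORE 2  [11]
PUSH 30  [11, 30]
MUL      [330]
LOAD 2   [330, -72]
GT       [1]
LOAD 1   [1, 3654]
MUL      [3654]
PUSH 0   [3654, 0]
SWAP     [0, 3654]
OVER     [0, 3654, 0]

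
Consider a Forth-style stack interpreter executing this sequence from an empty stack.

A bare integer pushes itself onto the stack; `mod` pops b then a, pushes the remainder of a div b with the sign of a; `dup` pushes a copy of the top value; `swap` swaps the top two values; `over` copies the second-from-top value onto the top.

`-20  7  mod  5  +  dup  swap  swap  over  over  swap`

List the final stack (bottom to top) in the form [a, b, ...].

[-1, -1, -1, -1]

-20  → -20
7    → -20 7
mod  → -6
5    → -6 5
+    → -1
dup  → -1 -1
swap → -1 -1
swap → -1 -1
over → -1 -1 -1
over → -1 -1 -1 -1
swap → -1 -1 -1 -1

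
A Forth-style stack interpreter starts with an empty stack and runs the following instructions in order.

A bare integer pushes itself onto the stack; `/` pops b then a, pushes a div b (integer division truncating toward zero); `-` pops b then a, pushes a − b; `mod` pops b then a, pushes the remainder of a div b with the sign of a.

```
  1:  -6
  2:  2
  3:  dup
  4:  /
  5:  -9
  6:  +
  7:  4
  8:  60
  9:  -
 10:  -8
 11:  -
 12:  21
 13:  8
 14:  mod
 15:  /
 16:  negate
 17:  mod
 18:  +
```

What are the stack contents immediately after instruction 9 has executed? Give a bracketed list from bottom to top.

-6   [-6]
2    [-6, 2]
dup  [-6, 2, 2]
/    [-6, 1]
-9   [-6, 1, -9]
+    [-6, -8]
4    [-6, -8, 4]
60   [-6, -8, 4, 60]
-    [-6, -8, -56]

[-6, -8, -56]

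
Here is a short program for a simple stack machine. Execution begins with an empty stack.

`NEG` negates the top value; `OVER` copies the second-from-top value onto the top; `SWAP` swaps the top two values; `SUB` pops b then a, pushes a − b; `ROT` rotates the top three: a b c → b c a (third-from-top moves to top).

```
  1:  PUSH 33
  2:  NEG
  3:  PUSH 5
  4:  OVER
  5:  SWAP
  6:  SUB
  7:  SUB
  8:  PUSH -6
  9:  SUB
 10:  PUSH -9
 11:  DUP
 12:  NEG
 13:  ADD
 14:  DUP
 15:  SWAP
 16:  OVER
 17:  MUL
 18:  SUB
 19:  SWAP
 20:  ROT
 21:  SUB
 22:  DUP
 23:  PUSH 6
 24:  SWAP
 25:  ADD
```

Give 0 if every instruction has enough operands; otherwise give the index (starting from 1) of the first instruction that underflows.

PUSH 33 → 33
NEG     → -33
PUSH 5  → -33 5
OVER    → -33 5 -33
SWAP    → -33 -33 5
SUB     → -33 -38
SUB     → 5
PUSH -6 → 5 -6
SUB     → 11
PUSH -9 → 11 -9
DUP     → 11 -9 -9
NEG     → 11 -9 9
ADD     → 11 0
DUP     → 11 0 0
SWAP    → 11 0 0
OVER    → 11 0 0 0
MUL     → 11 0 0
SUB     → 11 0
SWAP    → 0 11
ROT  — needs 3 operands, stack has 2 → underflow

20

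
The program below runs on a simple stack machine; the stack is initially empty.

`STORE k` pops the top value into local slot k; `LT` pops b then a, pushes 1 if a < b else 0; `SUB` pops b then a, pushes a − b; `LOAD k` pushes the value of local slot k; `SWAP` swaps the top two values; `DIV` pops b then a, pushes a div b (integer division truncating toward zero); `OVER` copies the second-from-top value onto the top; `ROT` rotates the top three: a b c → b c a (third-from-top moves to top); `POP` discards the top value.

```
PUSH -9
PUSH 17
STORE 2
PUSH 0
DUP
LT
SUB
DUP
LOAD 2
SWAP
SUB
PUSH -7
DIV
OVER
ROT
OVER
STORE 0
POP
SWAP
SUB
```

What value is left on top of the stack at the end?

-6

PUSH -9 → -9
PUSH 17 → -9 17
STORE 2 → -9
PUSH 0  → -9 0
DUP     → -9 0 0
LT      → -9 0
SUB     → -9
DUP     → -9 -9
LOAD 2  → -9 -9 17
SWAP    → -9 17 -9
SUB     → -9 26
PUSH -7 → -9 26 -7
DIV     → -9 -3
OVER    → -9 -3 -9
ROT     → -3 -9 -9
OVER    → -3 -9 -9 -9
STORE 0 → -3 -9 -9
POP     → -3 -9
SWAP    → -9 -3
SUB     → -6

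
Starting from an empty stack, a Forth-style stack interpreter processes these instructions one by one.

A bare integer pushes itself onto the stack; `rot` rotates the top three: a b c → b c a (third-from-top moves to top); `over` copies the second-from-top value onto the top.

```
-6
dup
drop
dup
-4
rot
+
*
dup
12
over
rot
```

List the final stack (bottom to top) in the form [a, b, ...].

-6   : -6
dup  : -6 -6
drop : -6
dup  : -6 -6
-4   : -6 -6 -4
rot  : -6 -4 -6
+    : -6 -10
*    : 60
dup  : 60 60
12   : 60 60 12
over : 60 60 12 60
rot  : 60 12 60 60

[60, 12, 60, 60]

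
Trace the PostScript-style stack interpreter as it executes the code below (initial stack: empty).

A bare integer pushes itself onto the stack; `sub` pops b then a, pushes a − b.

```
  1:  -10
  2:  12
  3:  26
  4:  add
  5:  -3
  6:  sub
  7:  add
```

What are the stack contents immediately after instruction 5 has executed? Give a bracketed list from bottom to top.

-10  -10
12   -10 12
26   -10 12 26
add  -10 38
-3   -10 38 -3

[-10, 38, -3]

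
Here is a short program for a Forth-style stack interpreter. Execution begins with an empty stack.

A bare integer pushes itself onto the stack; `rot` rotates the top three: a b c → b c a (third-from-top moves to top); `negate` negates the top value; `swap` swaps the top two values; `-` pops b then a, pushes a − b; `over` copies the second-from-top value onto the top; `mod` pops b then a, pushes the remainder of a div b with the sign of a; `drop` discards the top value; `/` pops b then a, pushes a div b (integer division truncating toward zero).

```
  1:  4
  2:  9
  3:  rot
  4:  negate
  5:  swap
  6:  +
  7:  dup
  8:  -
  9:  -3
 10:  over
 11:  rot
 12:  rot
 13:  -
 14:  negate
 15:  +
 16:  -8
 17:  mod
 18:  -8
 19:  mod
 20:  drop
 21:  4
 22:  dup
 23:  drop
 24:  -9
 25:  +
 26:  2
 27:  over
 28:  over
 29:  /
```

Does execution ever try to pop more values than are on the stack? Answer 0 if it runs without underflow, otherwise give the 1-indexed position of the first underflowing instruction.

3

4 -> [4]
9 -> [4, 9]
rot  — needs 3 operands, stack has 2 → underflow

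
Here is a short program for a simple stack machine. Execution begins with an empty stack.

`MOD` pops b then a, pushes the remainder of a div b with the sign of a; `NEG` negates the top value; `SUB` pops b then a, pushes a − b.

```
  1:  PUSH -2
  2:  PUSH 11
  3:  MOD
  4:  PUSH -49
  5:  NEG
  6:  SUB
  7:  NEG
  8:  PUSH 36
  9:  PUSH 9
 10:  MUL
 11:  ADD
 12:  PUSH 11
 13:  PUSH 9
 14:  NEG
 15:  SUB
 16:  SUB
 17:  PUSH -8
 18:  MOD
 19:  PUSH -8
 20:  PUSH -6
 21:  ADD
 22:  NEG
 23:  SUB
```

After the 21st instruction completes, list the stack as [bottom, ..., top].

[3, -14]

PUSH -2  : [-2]
PUSH 11  : [-2, 11]
MOD      : [-2]
PUSH -49 : [-2, -49]
NEG      : [-2, 49]
SUB      : [-51]
NEG      : [51]
PUSH 36  : [51, 36]
PUSH 9   : [51, 36, 9]
MUL      : [51, 324]
ADD      : [375]
PUSH 11  : [375, 11]
PUSH 9   : [375, 11, 9]
NEG      : [375, 11, -9]
SUB      : [375, 20]
SUB      : [355]
PUSH -8  : [355, -8]
MOD      : [3]
PUSH -8  : [3, -8]
PUSH -6  : [3, -8, -6]
ADD      : [3, -14]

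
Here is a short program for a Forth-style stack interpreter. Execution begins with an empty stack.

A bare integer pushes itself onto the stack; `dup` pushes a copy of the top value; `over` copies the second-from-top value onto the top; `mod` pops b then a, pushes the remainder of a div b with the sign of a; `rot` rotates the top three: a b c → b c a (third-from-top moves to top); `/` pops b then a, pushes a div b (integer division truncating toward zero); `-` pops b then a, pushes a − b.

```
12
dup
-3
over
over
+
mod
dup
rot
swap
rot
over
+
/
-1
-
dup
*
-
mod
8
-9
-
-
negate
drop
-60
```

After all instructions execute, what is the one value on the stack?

12      12
dup     12 12
-3      12 12 -3
over    12 12 -3 12
over    12 12 -3 12 -3
+       12 12 -3 9
mod     12 12 -3
dup     12 12 -3 -3
rot     12 -3 -3 12
swap    12 -3 12 -3
rot     12 12 -3 -3
over    12 12 -3 -3 -3
+       12 12 -3 -6
/       12 12 0
-1      12 12 0 -1
-       12 12 1
dup     12 12 1 1
*       12 12 1
-       12 11
mod     1
8       1 8
-9      1 8 -9
-       1 17
-       -16
negate  16
drop    (empty)
-60     -60

-60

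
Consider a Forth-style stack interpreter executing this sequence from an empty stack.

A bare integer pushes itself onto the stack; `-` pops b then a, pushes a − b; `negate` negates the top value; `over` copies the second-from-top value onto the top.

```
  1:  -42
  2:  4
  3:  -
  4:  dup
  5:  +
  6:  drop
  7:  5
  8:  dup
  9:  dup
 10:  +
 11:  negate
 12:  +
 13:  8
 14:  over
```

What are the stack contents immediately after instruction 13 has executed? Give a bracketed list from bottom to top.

[-5, 8]

-42     [-42]
4       [-42, 4]
-       [-46]
dup     [-46, -46]
+       [-92]
drop    []
5       [5]
dup     [5, 5]
dup     [5, 5, 5]
+       [5, 10]
negate  [5, -10]
+       [-5]
8       [-5, 8]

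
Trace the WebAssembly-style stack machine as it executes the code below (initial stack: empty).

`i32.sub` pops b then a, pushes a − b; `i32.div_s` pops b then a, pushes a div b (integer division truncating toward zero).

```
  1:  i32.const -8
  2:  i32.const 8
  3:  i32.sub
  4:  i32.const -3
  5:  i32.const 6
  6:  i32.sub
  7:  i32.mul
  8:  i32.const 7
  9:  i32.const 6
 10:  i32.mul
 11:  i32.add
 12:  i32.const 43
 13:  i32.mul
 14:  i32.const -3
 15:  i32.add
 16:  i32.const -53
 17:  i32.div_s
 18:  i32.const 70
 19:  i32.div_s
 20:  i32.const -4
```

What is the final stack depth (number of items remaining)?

i32.const -8  : -8
i32.const 8   : -8 8
i32.sub       : -16
i32.const -3  : -16 -3
i32.const 6   : -16 -3 6
i32.sub       : -16 -9
i32.mul       : 144
i32.const 7   : 144 7
i32.const 6   : 144 7 6
i32.mul       : 144 42
i32.add       : 186
i32.const 43  : 186 43
i32.mul       : 7998
i32.const -3  : 7998 -3
i32.add       : 7995
i32.const -53 : 7995 -53
i32.div_s     : -150
i32.const 70  : -150 70
i32.div_s     : -2
i32.const -4  : -2 -4

2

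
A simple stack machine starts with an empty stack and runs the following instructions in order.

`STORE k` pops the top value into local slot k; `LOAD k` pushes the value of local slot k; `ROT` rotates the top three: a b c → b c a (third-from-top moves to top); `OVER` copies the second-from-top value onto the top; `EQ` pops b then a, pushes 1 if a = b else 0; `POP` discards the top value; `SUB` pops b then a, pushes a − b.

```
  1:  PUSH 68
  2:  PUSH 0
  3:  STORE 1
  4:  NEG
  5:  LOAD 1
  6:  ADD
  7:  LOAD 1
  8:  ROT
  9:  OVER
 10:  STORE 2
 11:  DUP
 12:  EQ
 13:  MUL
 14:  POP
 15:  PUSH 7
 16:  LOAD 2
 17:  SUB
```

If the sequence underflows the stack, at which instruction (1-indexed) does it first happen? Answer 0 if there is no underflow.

8

PUSH 68  [68]
PUSH 0   [68, 0]
STORE 1  [68]
NEG      [-68]
LOAD 1   [-68, 0]
ADD      [-68]
LOAD 1   [-68, 0]
ROT  — needs 3 operands, stack has 2 → underflow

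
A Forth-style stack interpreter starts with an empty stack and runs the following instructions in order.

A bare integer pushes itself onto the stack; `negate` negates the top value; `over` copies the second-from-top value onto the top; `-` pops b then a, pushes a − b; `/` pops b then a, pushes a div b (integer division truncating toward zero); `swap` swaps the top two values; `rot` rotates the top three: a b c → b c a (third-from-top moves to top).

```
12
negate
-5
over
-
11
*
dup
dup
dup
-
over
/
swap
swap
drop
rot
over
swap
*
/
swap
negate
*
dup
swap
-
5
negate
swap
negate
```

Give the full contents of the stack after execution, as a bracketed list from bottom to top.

12     → 12
negate → -12
-5     → -12 -5
over   → -12 -5 -12
-      → -12 7
11     → -12 7 11
*      → -12 77
dup    → -12 77 77
dup    → -12 77 77 77
dup    → -12 77 77 77 77
-      → -12 77 77 0
over   → -12 77 77 0 77
/      → -12 77 77 0
swap   → -12 77 0 77
swap   → -12 77 77 0
drop   → -12 77 77
rot    → 77 77 -12
over   → 77 77 -12 77
swap   → 77 77 77 -12
*      → 77 77 -924
/      → 77 0
swap   → 0 77
negate → 0 -77
*      → 0
dup    → 0 0
swap   → 0 0
-      → 0
5      → 0 5
negate → 0 -5
swap   → -5 0
negate → -5 0

[-5, 0]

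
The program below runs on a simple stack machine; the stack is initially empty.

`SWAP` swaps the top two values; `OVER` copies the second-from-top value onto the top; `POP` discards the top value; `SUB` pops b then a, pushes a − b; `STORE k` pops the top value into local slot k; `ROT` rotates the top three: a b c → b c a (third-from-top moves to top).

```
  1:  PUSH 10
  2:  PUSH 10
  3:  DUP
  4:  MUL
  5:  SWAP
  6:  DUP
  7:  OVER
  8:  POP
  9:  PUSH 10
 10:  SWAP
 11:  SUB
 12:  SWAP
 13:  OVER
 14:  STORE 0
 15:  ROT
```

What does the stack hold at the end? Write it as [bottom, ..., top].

PUSH 10 : [10]
PUSH 10 : [10, 10]
DUP     : [10, 10, 10]
MUL     : [10, 100]
SWAP    : [100, 10]
DUP     : [100, 10, 10]
OVER    : [100, 10, 10, 10]
POP     : [100, 10, 10]
PUSH 10 : [100, 10, 10, 10]
SWAP    : [100, 10, 10, 10]
SUB     : [100, 10, 0]
SWAP    : [100, 0, 10]
OVER    : [100, 0, 10, 0]
STORE 0 : [100, 0, 10]
ROT     : [0, 10, 100]

[0, 10, 100]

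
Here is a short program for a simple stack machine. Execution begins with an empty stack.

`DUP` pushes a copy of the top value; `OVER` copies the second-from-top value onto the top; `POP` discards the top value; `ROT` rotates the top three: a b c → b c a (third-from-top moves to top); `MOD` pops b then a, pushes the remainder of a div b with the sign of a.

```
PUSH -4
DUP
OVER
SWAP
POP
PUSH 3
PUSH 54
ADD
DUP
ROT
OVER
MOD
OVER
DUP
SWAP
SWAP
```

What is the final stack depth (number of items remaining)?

PUSH -4 -> [-4]
DUP     -> [-4, -4]
OVER    -> [-4, -4, -4]
SWAP    -> [-4, -4, -4]
POP     -> [-4, -4]
PUSH 3  -> [-4, -4, 3]
PUSH 54 -> [-4, -4, 3, 54]
ADD     -> [-4, -4, 57]
DUP     -> [-4, -4, 57, 57]
ROT     -> [-4, 57, 57, -4]
OVER    -> [-4, 57, 57, -4, 57]
MOD     -> [-4, 57, 57, -4]
OVER    -> [-4, 57, 57, -4, 57]
DUP     -> [-4, 57, 57, -4, 57, 57]
SWAP    -> [-4, 57, 57, -4, 57, 57]
SWAP    -> [-4, 57, 57, -4, 57, 57]

6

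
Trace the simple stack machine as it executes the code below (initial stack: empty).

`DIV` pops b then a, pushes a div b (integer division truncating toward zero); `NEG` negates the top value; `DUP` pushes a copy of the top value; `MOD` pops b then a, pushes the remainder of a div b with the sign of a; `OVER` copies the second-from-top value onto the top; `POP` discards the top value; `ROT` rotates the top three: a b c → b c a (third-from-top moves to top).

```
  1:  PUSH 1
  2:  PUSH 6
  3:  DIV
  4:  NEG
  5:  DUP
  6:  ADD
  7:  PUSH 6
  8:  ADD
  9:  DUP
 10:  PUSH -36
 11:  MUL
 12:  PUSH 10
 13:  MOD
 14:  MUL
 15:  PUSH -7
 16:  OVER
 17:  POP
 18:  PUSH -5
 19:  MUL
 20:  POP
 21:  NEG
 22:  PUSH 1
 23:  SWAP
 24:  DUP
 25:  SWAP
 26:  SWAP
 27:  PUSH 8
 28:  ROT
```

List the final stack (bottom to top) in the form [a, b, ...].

PUSH 1    1
PUSH 6    1 6
DIV       0
NEG       0
DUP       0 0
ADD       0
PUSH 6    0 6
ADD       6
DUP       6 6
PUSH -36  6 6 -36
MUL       6 -216
PUSH 10   6 -216 10
MOD       6 -6
MUL       -36
PUSH -7   -36 -7
OVER      -36 -7 -36
POP       -36 -7
PUSH -5   -36 -7 -5
MUL       -36 35
POP       -36
NEG       36
PUSH 1    36 1
SWAP      1 36
DUP       1 36 36
SWAP      1 36 36
SWAP      1 36 36
PUSH 8    1 36 36 8
ROT       1 36 8 36

[1, 36, 8, 36]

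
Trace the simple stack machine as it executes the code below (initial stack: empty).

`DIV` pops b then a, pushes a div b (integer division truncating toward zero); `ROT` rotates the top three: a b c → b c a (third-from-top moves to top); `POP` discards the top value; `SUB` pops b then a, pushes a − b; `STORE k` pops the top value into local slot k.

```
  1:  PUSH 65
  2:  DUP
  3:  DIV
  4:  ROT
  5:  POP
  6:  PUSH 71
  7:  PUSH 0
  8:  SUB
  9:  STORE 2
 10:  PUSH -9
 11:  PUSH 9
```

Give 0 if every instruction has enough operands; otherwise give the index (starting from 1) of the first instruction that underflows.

4

PUSH 65 -> [65]
DUP     -> [65, 65]
DIV     -> [1]
ROT  — needs 3 operands, stack has 1 → underflow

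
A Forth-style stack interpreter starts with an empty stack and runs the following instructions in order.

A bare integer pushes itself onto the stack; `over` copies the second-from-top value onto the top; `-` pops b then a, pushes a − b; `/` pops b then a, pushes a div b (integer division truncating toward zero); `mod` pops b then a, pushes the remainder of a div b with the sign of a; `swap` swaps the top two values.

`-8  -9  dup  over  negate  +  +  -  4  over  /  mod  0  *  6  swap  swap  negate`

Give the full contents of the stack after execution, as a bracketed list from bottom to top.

-8      [-8]
-9      [-8, -9]
dup     [-8, -9, -9]
over    [-8, -9, -9, -9]
negate  [-8, -9, -9, 9]
+       [-8, -9, 0]
+       [-8, -9]
-       [1]
4       [1, 4]
over    [1, 4, 1]
/       [1, 4]
mod     [1]
0       [1, 0]
*       [0]
6       [0, 6]
swap    [6, 0]
swap    [0, 6]
negate  [0, -6]

[0, -6]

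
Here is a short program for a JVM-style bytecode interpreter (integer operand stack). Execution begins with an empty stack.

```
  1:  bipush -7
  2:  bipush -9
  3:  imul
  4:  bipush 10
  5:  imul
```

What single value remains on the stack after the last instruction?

630

bipush -7 : [-7]
bipush -9 : [-7, -9]
imul      : [63]
bipush 10 : [63, 10]
imul      : [630]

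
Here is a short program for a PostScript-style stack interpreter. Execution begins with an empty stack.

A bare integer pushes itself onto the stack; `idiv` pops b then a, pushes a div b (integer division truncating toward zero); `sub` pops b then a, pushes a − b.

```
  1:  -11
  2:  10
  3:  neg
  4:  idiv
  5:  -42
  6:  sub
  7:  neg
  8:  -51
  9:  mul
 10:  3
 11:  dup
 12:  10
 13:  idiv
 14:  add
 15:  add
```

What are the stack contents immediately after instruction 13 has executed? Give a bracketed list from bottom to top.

[2193, 3, 0]

-11  : [-11]
10   : [-11, 10]
neg  : [-11, -10]
idiv : [1]
-42  : [1, -42]
sub  : [43]
neg  : [-43]
-51  : [-43, -51]
mul  : [2193]
3    : [2193, 3]
dup  : [2193, 3, 3]
10   : [2193, 3, 3, 10]
idiv : [2193, 3, 0]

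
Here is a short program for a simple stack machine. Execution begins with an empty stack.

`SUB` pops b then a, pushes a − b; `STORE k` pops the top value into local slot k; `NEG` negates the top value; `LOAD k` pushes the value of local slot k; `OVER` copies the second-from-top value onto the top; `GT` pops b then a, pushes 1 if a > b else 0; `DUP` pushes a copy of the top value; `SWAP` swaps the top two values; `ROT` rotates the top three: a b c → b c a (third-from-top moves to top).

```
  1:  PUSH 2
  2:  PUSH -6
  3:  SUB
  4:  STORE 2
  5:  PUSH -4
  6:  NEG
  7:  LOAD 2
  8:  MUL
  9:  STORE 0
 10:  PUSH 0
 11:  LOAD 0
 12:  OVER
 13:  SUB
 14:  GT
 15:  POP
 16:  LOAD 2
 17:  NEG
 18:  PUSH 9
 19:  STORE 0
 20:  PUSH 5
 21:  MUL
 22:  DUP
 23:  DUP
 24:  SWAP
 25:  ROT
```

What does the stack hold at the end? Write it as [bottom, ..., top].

PUSH 2   [2]
PUSH -6  [2, -6]
SUB      [8]
STORE 2  []
PUSH -4  [-4]
NEG      [4]
LOAD 2   [4, 8]
MUL      [32]
STORE 0  []
PUSH 0   [0]
LOAD 0   [0, 32]
OVER     [0, 32, 0]
SUB      [0, 32]
GT       [0]
POP      []
LOAD 2   [8]
NEG      [-8]
PUSH 9   [-8, 9]
STORE 0  [-8]
PUSH 5   [-8, 5]
MUL      [-40]
DUP      [-40, -40]
DUP      [-40, -40, -40]
SWAP     [-40, -40, -40]
ROT      [-40, -40, -40]

[-40, -40, -40]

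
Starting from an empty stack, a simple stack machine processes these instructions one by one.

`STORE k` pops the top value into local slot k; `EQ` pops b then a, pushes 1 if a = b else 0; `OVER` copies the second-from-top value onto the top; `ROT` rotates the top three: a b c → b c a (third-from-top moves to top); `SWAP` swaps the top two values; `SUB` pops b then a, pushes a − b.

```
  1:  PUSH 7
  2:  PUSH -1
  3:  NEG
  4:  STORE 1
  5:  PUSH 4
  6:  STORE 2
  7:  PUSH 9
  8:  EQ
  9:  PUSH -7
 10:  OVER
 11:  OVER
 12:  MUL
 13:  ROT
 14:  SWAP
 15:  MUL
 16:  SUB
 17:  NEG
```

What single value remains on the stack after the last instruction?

PUSH 7   [7]
PUSH -1  [7, -1]
NEG      [7, 1]
STORE 1  [7]
PUSH 4   [7, 4]
STORE 2  [7]
PUSH 9   [7, 9]
EQ       [0]
PUSH -7  [0, -7]
OVER     [0, -7, 0]
OVER     [0, -7, 0, -7]
MUL      [0, -7, 0]
ROT      [-7, 0, 0]
SWAP     [-7, 0, 0]
MUL      [-7, 0]
SUB      [-7]
NEG      [7]

7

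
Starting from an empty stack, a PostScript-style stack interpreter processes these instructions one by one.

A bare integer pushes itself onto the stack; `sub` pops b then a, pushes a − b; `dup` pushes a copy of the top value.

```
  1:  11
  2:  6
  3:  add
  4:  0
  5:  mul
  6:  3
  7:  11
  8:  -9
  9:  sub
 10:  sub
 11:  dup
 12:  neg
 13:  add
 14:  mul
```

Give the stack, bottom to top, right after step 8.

11  : 11
6   : 11 6
add : 17
0   : 17 0
mul : 0
3   : 0 3
11  : 0 3 11
-9  : 0 3 11 -9

[0, 3, 11, -9]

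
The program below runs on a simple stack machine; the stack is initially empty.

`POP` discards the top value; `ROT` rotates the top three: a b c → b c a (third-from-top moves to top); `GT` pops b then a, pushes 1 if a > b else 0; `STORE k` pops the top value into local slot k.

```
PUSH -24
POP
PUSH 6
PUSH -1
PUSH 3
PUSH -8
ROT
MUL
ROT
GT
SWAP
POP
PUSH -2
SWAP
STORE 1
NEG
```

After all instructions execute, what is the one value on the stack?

PUSH -24  [-24]
POP       []
PUSH 6    [6]
PUSH -1   [6, -1]
PUSH 3    [6, -1, 3]
PUSH -8   [6, -1, 3, -8]
ROT       [6, 3, -8, -1]
MUL       [6, 3, 8]
ROT       [3, 8, 6]
GT        [3, 1]
SWAP      [1, 3]
POP       [1]
PUSH -2   [1, -2]
SWAP      [-2, 1]
STORE 1   [-2]
NEG       [2]

2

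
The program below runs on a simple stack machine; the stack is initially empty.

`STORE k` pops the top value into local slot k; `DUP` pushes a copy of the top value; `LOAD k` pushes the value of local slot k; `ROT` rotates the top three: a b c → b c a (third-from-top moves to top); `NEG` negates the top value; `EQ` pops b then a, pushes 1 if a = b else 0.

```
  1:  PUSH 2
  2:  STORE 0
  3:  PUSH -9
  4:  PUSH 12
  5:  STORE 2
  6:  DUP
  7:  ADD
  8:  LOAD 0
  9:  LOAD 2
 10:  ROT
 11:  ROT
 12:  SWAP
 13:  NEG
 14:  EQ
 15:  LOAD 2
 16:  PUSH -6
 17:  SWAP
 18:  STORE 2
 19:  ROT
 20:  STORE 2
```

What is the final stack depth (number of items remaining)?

PUSH 2  : [2]
STORE 0 : []
PUSH -9 : [-9]
PUSH 12 : [-9, 12]
STORE 2 : [-9]
DUP     : [-9, -9]
ADD     : [-18]
LOAD 0  : [-18, 2]
LOAD 2  : [-18, 2, 12]
ROT     : [2, 12, -18]
ROT     : [12, -18, 2]
SWAP    : [12, 2, -18]
NEG     : [12, 2, 18]
EQ      : [12, 0]
LOAD 2  : [12, 0, 12]
PUSH -6 : [12, 0, 12, -6]
SWAP    : [12, 0, -6, 12]
STORE 2 : [12, 0, -6]
ROT     : [0, -6, 12]
STORE 2 : [0, -6]

2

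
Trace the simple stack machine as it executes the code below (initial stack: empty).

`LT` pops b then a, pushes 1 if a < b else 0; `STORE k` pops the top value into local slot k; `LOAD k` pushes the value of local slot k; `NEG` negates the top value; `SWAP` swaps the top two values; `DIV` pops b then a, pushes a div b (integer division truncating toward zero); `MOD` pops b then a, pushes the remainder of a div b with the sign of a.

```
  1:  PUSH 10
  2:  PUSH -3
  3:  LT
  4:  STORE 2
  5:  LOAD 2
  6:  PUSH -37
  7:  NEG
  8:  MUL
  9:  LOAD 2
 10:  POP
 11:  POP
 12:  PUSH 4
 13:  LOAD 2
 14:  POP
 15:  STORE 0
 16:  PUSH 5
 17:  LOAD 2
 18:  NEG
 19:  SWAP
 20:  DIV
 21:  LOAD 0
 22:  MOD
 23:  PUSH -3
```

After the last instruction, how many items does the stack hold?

PUSH 10  → [10]
PUSH -3  → [10, -3]
LT       → [0]
STORE 2  → []
LOAD 2   → [0]
PUSH -37 → [0, -37]
NEG      → [0, 37]
MUL      → [0]
LOAD 2   → [0, 0]
POP      → [0]
POP      → []
PUSH 4   → [4]
LOAD 2   → [4, 0]
POP      → [4]
STORE 0  → []
PUSH 5   → [5]
LOAD 2   → [5, 0]
NEG      → [5, 0]
SWAP     → [0, 5]
DIV      → [0]
LOAD 0   → [0, 4]
MOD      → [0]
PUSH -3  → [0, -3]

2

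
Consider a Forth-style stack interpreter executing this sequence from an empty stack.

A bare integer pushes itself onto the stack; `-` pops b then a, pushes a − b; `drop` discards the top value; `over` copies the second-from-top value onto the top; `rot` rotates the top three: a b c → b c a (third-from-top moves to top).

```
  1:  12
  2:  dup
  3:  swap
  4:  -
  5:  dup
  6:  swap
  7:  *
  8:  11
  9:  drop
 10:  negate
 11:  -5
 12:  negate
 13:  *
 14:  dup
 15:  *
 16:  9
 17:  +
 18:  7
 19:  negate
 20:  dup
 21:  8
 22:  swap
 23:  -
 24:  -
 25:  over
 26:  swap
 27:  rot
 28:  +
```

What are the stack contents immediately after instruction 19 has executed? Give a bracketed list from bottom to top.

12     → 12
dup    → 12 12
swap   → 12 12
-      → 0
dup    → 0 0
swap   → 0 0
*      → 0
11     → 0 11
drop   → 0
negate → 0
-5     → 0 -5
negate → 0 5
*      → 0
dup    → 0 0
*      → 0
9      → 0 9
+      → 9
7      → 9 7
negate → 9 -7

[9, -7]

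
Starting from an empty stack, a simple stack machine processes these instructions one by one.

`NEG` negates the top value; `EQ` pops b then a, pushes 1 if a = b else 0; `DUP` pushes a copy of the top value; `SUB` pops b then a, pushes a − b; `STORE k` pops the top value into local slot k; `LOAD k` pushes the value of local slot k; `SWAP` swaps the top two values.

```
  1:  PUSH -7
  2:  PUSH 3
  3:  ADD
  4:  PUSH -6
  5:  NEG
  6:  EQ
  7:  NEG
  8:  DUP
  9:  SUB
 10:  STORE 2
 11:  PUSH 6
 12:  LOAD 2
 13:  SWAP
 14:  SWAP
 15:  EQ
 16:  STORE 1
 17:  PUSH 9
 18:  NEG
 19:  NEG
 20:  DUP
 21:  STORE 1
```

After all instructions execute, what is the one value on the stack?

9

PUSH -7 : -7
PUSH 3  : -7 3
ADD     : -4
PUSH -6 : -4 -6
NEG     : -4 6
EQ      : 0
NEG     : 0
DUP     : 0 0
SUB     : 0
STORE 2 : (empty)
PUSH 6  : 6
LOAD 2  : 6 0
SWAP    : 0 6
SWAP    : 6 0
EQ      : 0
STORE 1 : (empty)
PUSH 9  : 9
NEG     : -9
NEG     : 9
DUP     : 9 9
STORE 1 : 9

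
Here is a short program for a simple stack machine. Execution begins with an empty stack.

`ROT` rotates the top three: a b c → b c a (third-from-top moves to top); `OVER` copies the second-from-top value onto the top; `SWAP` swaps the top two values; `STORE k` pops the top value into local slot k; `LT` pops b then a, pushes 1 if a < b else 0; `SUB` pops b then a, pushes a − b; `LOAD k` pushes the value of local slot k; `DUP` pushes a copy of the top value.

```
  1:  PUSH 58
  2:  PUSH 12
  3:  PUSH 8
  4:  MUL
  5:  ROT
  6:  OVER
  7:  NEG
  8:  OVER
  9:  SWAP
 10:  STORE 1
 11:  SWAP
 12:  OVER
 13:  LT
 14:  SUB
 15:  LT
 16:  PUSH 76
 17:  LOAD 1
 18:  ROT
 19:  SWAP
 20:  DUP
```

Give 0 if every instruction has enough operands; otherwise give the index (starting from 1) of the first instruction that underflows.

5

PUSH 58 → [58]
PUSH 12 → [58, 12]
PUSH 8  → [58, 12, 8]
MUL     → [58, 96]
ROT  — needs 3 operands, stack has 2 → underflow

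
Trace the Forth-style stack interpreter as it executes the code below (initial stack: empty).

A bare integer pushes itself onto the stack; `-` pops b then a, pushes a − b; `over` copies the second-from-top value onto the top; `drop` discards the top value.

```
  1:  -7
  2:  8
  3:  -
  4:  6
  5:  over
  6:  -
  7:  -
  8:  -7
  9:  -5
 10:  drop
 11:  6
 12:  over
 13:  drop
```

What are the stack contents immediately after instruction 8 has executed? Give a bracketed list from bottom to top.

-7   : -7
8    : -7 8
-    : -15
6    : -15 6
over : -15 6 -15
-    : -15 21
-    : -36
-7   : -36 -7

[-36, -7]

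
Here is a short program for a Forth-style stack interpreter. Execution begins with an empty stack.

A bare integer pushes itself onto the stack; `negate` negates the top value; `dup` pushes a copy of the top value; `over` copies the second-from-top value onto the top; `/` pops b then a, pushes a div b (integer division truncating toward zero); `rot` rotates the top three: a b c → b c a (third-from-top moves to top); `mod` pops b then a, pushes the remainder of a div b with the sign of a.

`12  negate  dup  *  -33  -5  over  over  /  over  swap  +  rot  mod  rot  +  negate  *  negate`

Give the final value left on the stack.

12     : [12]
negate : [-12]
dup    : [-12, -12]
*      : [144]
-33    : [144, -33]
-5     : [144, -33, -5]
over   : [144, -33, -5, -33]
over   : [144, -33, -5, -33, -5]
/      : [144, -33, -5, 6]
over   : [144, -33, -5, 6, -5]
swap   : [144, -33, -5, -5, 6]
+      : [144, -33, -5, 1]
rot    : [144, -5, 1, -33]
mod    : [144, -5, 1]
rot    : [-5, 1, 144]
+      : [-5, 145]
negate : [-5, -145]
*      : [725]
negate : [-725]

-725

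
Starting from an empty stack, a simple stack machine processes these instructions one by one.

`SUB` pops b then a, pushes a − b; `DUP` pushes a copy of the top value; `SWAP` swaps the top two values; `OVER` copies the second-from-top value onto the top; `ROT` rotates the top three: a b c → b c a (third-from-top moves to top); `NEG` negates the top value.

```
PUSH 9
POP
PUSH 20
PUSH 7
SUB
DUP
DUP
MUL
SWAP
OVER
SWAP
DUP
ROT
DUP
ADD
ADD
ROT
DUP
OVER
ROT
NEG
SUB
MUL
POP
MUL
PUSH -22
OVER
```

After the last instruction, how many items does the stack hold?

3

PUSH 9   -> [9]
POP      -> []
PUSH 20  -> [20]
PUSH 7   -> [20, 7]
SUB      -> [13]
DUP      -> [13, 13]
DUP      -> [13, 13, 13]
MUL      -> [13, 169]
SWAP     -> [169, 13]
OVER     -> [169, 13, 169]
SWAP     -> [169, 169, 13]
DUP      -> [169, 169, 13, 13]
ROT      -> [169, 13, 13, 169]
DUP      -> [169, 13, 13, 169, 169]
ADD      -> [169, 13, 13, 338]
ADD      -> [169, 13, 351]
ROT      -> [13, 351, 169]
DUP      -> [13, 351, 169, 169]
OVER     -> [13, 351, 169, 169, 169]
ROT      -> [13, 351, 169, 169, 169]
NEG      -> [13, 351, 169, 169, -169]
SUB      -> [13, 351, 169, 338]
MUL      -> [13, 351, 57122]
POP      -> [13, 351]
MUL      -> [4563]
PUSH -22 -> [4563, -22]
OVER     -> [4563, -22, 4563]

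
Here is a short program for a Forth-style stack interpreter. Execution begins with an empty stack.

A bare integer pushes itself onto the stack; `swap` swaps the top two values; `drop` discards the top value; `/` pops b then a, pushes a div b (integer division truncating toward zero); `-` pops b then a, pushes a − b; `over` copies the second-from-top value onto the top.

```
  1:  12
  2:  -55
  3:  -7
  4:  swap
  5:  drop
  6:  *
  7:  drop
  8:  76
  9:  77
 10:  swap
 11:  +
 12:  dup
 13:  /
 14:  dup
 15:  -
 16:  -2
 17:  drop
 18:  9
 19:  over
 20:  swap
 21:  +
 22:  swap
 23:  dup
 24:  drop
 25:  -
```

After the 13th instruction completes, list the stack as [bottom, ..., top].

12   -> 12
-55  -> 12 -55
-7   -> 12 -55 -7
swap -> 12 -7 -55
drop -> 12 -7
*    -> -84
drop -> (empty)
76   -> 76
77   -> 76 77
swap -> 77 76
+    -> 153
dup  -> 153 153
/    -> 1

[1]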